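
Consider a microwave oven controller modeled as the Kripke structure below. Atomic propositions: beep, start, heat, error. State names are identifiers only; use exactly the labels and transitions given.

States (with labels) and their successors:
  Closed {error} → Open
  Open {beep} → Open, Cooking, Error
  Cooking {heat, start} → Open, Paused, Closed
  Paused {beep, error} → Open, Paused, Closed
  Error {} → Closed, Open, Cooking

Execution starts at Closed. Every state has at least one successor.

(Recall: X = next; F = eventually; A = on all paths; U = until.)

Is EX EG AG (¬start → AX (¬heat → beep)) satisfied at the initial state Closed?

States satisfying EG AG (¬start → AX (¬heat → beep)): ∅.
States satisfying EX EG AG (¬start → AX (¬heat → beep)): ∅.
No suitable path/successor from Closed witnesses the formula.
Closed ∉ Sat(EX EG AG (¬start → AX (¬heat → beep))).

No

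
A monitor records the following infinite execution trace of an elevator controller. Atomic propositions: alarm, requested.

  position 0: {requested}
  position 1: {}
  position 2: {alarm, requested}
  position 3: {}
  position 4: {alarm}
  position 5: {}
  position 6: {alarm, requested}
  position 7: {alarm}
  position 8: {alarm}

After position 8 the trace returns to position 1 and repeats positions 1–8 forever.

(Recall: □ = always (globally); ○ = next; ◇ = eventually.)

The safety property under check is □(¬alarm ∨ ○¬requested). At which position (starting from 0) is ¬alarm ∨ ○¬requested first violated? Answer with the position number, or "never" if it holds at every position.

never

¬alarm ∨ ○¬requested holds at every position 0..8, and those are all the positions the trace ever visits, so the invariant □(¬alarm ∨ ○¬requested) is never violated.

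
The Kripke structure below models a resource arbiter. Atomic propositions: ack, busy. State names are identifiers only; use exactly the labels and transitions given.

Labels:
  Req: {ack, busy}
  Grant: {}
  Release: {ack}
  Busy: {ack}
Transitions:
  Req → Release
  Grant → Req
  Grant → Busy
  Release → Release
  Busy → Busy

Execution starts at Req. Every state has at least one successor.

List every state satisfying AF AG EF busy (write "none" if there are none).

none

States satisfying AG EF busy: ∅.
States satisfying AF AG EF busy: ∅.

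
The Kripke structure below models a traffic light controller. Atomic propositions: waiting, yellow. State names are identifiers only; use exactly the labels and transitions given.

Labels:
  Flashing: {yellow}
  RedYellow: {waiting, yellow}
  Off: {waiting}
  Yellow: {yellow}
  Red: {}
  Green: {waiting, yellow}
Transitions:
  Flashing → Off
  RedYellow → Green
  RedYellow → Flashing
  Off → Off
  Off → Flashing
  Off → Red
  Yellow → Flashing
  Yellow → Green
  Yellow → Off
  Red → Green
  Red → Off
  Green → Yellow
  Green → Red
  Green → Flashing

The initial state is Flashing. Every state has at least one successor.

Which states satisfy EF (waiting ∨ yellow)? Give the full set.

{Flashing, RedYellow, Off, Yellow, Red, Green}

States satisfying waiting ∨ yellow: {Flashing, RedYellow, Off, Yellow, Green}.
States satisfying EF (waiting ∨ yellow): {Flashing, RedYellow, Off, Yellow, Red, Green}.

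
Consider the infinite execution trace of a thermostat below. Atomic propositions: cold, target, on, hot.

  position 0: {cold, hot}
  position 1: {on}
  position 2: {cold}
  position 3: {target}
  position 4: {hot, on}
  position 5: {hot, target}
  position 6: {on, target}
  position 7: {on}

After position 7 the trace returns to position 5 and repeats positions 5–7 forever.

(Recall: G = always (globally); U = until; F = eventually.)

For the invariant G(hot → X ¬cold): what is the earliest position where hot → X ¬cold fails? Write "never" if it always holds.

never

hot → X ¬cold holds at every position 0..7, and those are all the positions the trace ever visits, so the invariant G(hot → X ¬cold) is never violated.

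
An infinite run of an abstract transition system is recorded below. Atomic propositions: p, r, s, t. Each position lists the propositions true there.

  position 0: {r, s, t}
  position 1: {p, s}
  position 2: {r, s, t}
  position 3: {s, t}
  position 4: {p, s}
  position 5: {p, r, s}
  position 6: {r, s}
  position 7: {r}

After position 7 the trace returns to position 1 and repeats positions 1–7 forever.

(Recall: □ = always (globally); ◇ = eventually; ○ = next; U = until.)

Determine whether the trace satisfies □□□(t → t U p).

□□(t → t U p) holds at every position 0..7, and those are all positions ever visited, so □□□(t → t U p) holds.

Satisfied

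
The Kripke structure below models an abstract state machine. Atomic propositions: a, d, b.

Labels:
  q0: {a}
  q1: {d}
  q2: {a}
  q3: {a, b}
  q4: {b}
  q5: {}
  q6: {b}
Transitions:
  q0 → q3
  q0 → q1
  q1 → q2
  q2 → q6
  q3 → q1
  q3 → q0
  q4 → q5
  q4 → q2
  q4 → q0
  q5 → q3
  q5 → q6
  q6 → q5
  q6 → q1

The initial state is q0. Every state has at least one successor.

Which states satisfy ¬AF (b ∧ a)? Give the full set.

States satisfying b ∧ a: {q3}.
States satisfying AF (b ∧ a): {q3}.
States satisfying ¬AF (b ∧ a): {q0, q1, q2, q4, q5, q6}.

{q0, q1, q2, q4, q5, q6}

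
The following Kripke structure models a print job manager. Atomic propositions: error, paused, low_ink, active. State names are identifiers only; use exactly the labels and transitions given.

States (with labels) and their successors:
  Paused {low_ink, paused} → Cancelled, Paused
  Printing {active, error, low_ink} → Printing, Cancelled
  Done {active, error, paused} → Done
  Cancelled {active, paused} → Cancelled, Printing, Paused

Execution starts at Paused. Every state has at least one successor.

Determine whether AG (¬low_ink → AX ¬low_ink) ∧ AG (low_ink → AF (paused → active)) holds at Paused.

States satisfying ¬low_ink → AX ¬low_ink: {Paused, Printing, Done}.
States satisfying AG (¬low_ink → AX ¬low_ink): {Done}.
States satisfying low_ink → AF (paused → active): {Printing, Done, Cancelled}.
States satisfying AG (low_ink → AF (paused → active)): {Done}.
States satisfying AG (¬low_ink → AX ¬low_ink) ∧ AG (low_ink → AF (paused → active)): {Done}.
Paused ∉ Sat(AG (¬low_ink → AX ¬low_ink) ∧ AG (low_ink → AF (paused → active))).

No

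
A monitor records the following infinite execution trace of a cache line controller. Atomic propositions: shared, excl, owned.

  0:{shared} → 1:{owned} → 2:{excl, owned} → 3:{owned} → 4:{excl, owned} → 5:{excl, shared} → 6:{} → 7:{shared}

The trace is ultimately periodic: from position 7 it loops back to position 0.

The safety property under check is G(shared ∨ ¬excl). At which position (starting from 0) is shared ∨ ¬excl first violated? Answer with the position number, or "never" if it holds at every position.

2

Check shared ∨ ¬excl at each position in order: 0 ✓, 1 ✓.
At position 2 the labels are {excl, owned}, so shared ∨ ¬excl is false there. This is the first violation.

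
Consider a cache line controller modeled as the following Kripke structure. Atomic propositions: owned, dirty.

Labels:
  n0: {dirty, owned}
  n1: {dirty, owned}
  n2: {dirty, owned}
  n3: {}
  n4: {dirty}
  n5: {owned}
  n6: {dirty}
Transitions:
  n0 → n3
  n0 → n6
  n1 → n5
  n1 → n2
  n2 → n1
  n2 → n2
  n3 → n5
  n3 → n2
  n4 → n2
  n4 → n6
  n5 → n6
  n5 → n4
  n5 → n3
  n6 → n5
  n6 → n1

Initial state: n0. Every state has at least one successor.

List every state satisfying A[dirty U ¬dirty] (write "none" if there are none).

States satisfying dirty: {n0, n1, n2, n4, n6}.
States satisfying ¬dirty: {n3, n5}.
States satisfying A[dirty U ¬dirty]: {n3, n5}.

{n3, n5}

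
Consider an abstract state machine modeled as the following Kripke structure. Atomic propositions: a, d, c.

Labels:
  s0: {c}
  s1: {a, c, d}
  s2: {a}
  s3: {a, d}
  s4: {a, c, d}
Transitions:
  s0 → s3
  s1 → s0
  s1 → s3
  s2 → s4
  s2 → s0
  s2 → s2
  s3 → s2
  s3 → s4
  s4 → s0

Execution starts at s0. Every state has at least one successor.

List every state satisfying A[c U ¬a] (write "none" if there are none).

States satisfying c: {s0, s1, s4}.
States satisfying ¬a: {s0}.
States satisfying A[c U ¬a]: {s0, s4}.

{s0, s4}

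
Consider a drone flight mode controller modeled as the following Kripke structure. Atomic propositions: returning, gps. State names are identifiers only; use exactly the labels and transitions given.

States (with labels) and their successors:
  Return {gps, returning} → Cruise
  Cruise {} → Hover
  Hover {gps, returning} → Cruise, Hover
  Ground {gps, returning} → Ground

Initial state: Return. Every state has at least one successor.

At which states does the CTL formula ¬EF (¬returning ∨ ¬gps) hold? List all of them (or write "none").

{Ground}

States satisfying ¬returning ∨ ¬gps: {Cruise}.
States satisfying EF (¬returning ∨ ¬gps): {Return, Cruise, Hover}.
States satisfying ¬EF (¬returning ∨ ¬gps): {Ground}.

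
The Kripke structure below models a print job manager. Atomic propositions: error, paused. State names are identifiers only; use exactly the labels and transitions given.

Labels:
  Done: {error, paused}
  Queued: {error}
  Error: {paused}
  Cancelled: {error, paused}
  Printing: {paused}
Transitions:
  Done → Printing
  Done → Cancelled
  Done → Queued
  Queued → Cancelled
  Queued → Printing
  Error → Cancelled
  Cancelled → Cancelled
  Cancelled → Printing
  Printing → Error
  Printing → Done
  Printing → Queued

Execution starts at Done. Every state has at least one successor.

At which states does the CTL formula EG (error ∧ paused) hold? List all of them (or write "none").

{Done, Cancelled}

States satisfying error ∧ paused: {Done, Cancelled}.
States satisfying EG (error ∧ paused): {Done, Cancelled}.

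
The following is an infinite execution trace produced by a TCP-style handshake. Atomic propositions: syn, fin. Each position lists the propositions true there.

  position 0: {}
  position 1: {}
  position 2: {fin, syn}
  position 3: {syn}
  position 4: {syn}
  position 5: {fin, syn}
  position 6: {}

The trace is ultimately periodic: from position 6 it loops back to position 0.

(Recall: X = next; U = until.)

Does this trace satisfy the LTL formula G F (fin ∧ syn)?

F (fin ∧ syn) holds at every position 0..6, and those are all positions ever visited, so G F (fin ∧ syn) holds.

Satisfied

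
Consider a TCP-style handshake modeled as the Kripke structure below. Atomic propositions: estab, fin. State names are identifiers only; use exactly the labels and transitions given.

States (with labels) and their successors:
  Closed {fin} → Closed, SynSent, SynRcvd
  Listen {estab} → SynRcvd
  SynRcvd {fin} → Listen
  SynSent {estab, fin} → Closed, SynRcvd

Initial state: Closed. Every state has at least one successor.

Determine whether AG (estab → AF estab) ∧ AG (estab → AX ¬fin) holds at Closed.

Violated

States satisfying estab → AF estab: {Closed, Listen, SynRcvd, SynSent}.
States satisfying AG (estab → AF estab): {Closed, Listen, SynRcvd, SynSent}.
States satisfying estab → AX ¬fin: {Closed, SynRcvd}.
States satisfying AG (estab → AX ¬fin): ∅.
States satisfying AG (estab → AF estab) ∧ AG (estab → AX ¬fin): ∅.
Closed ∉ Sat(AG (estab → AF estab) ∧ AG (estab → AX ¬fin)).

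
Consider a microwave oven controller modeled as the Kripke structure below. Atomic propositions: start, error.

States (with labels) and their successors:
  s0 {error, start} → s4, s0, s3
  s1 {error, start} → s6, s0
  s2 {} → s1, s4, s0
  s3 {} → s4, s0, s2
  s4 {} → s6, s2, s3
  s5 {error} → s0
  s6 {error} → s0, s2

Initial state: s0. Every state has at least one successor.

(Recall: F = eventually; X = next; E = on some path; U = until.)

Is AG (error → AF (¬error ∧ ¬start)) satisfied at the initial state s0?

States satisfying error → AF (¬error ∧ ¬start): {s2, s3, s4}.
States satisfying AG (error → AF (¬error ∧ ¬start)): ∅.
s0 is reachable from s0 and violates error → AF (¬error ∧ ¬start), so AG fails at s0.
s0 ∉ Sat(AG (error → AF (¬error ∧ ¬start))).

No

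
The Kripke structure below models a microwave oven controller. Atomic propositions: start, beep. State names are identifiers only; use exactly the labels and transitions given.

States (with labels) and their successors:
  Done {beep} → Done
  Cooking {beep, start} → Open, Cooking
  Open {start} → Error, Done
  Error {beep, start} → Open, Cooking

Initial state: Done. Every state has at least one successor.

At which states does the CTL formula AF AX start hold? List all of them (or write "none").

{Cooking, Error}

States satisfying AX start: {Cooking, Error}.
States satisfying AF AX start: {Cooking, Error}.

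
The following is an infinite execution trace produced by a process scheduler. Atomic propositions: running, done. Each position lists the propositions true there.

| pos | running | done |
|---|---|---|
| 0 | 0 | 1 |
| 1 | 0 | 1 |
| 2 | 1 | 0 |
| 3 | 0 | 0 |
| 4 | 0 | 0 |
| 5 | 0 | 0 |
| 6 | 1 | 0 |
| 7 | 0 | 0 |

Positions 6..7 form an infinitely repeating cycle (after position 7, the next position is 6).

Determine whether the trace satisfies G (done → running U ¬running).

done → running U ¬running holds at every position 0..7, and those are all positions ever visited, so G (done → running U ¬running) holds.
Positions where done holds: 0, 1.
Check running U ¬running at each: 0→ok, 1→ok.

Holds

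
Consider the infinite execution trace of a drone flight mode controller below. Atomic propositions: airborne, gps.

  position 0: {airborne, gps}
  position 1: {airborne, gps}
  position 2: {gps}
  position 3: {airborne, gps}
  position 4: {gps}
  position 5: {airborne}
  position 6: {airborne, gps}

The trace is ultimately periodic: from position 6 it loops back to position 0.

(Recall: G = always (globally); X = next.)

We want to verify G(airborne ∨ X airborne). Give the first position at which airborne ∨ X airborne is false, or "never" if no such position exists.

airborne ∨ X airborne holds at every position 0..6, and those are all the positions the trace ever visits, so the invariant G(airborne ∨ X airborne) is never violated.

never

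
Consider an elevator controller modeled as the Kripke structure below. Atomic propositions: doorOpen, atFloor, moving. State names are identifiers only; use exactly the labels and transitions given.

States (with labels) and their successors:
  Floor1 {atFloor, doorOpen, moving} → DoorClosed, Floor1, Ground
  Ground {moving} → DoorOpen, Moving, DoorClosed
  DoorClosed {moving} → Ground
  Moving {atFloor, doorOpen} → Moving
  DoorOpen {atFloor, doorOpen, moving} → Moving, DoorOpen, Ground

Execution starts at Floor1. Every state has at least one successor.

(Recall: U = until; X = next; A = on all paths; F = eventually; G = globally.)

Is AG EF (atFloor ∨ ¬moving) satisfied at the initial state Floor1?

States satisfying EF (atFloor ∨ ¬moving): {Floor1, Ground, DoorClosed, Moving, DoorOpen}.
States satisfying AG EF (atFloor ∨ ¬moving): {Floor1, Ground, DoorClosed, Moving, DoorOpen}.
Every state reachable from Floor1 satisfies EF (atFloor ∨ ¬moving).
Floor1 ∈ Sat(AG EF (atFloor ∨ ¬moving)).

Holds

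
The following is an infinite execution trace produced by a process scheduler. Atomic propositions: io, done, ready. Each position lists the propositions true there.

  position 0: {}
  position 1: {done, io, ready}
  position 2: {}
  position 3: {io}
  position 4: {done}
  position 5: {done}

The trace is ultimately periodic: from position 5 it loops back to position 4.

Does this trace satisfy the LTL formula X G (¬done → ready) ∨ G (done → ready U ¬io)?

Satisfied

The position after 0 is 1; G (¬done → ready) is false there.
done → ready U ¬io holds at every position 0..5, and those are all positions ever visited, so G (done → ready U ¬io) holds.
Positions where done holds: 1, 4, 5.
Check ready U ¬io at each: 1→ok, 4→ok, 5→ok.
At position 0: X G (¬done → ready) is false; G (done → ready U ¬io) is true; so X G (¬done → ready) ∨ G (done → ready U ¬io) is true.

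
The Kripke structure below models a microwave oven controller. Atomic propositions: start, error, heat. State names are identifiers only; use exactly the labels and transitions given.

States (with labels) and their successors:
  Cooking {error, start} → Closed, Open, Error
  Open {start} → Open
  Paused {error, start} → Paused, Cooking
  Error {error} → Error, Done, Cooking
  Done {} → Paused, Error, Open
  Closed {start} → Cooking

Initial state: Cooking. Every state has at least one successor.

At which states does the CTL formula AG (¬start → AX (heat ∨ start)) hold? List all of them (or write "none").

{Open}

States satisfying ¬start → AX (heat ∨ start): {Cooking, Open, Paused, Closed}.
States satisfying AG (¬start → AX (heat ∨ start)): {Open}.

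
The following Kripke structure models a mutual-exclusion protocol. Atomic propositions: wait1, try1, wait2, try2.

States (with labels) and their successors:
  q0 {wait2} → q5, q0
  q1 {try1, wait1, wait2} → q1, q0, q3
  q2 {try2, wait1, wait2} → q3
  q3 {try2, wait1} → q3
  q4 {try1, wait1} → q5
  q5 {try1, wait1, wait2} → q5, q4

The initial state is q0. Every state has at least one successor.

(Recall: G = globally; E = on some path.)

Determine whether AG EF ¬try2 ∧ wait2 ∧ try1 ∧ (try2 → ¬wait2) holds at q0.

States satisfying EF ¬try2: {q0, q1, q4, q5}.
States satisfying AG EF ¬try2: {q0, q4, q5}.
States satisfying wait2 ∧ try1: {q1, q5}.
States satisfying ¬wait2: {q3, q4}.
States satisfying try2 → ¬wait2: {q0, q1, q3, q4, q5}.
States satisfying wait2 ∧ try1 ∧ (try2 → ¬wait2): {q1, q5}.
States satisfying AG EF ¬try2 ∧ wait2 ∧ try1 ∧ (try2 → ¬wait2): {q5}.
q0 ∉ Sat(AG EF ¬try2 ∧ wait2 ∧ try1 ∧ (try2 → ¬wait2)).

No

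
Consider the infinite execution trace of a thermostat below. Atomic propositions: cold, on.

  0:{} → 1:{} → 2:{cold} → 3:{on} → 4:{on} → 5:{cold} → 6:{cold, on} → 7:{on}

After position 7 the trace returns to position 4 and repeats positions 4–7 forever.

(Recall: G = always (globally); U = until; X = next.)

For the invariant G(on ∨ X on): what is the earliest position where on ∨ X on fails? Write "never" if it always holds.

0

At position 0 the labels are {} and the next position 1 has {}, so on ∨ X on is false there. This is the first violation.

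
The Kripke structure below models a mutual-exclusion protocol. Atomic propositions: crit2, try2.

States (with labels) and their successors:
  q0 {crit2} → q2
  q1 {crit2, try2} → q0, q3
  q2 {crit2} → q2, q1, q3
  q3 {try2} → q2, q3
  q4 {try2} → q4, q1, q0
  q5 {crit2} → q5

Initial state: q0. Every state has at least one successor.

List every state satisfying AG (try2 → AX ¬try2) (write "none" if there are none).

States satisfying try2 → AX ¬try2: {q0, q2, q5}.
States satisfying AG (try2 → AX ¬try2): {q5}.

{q5}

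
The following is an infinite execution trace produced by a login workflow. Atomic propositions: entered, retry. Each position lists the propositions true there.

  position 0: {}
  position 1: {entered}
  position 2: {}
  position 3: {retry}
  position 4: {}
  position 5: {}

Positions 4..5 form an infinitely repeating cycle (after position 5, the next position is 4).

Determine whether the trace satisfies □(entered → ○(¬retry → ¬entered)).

entered → ○(¬retry → ¬entered) holds at every position 0..5, and those are all positions ever visited, so □(entered → ○(¬retry → ¬entered)) holds.
Positions where entered holds: 1.
Check ○(¬retry → ¬entered) at each: 1→ok.

Yes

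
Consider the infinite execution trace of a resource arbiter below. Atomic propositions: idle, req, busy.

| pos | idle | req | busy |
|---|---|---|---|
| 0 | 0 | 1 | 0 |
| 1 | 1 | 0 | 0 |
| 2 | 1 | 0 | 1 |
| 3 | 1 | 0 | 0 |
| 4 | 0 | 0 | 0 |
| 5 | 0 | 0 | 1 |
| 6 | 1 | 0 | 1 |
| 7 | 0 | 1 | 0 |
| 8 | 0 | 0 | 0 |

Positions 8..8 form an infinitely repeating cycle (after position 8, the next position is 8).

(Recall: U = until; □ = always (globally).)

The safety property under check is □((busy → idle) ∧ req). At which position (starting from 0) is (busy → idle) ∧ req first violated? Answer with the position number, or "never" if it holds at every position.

1

Check (busy → idle) ∧ req at each position in order: 0 ✓.
At position 1 the labels are {idle}, so (busy → idle) ∧ req is false there. This is the first violation.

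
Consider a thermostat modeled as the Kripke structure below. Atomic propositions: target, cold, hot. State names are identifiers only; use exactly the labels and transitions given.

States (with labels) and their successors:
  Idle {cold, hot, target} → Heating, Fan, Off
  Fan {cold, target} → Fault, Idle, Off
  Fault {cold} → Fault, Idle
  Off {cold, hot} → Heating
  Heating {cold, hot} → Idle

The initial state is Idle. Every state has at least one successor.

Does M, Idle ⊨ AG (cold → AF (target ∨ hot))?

Violated

States satisfying cold → AF (target ∨ hot): {Idle, Fan, Off, Heating}.
States satisfying AG (cold → AF (target ∨ hot)): ∅.
Fault is reachable from Idle and violates cold → AF (target ∨ hot), so AG fails at Idle.
Idle ∉ Sat(AG (cold → AF (target ∨ hot))).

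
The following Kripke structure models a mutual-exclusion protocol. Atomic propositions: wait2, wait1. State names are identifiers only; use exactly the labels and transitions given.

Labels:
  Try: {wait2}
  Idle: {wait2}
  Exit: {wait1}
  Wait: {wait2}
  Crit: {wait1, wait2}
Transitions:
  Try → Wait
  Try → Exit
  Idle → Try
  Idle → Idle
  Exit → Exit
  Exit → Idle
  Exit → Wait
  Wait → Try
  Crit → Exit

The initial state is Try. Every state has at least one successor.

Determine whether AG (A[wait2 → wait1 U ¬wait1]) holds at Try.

Violated

States satisfying A[wait2 → wait1 U ¬wait1]: {Try, Idle, Wait}.
States satisfying AG (A[wait2 → wait1 U ¬wait1]): ∅.
Exit is reachable from Try and violates A[wait2 → wait1 U ¬wait1], so AG fails at Try.
Try ∉ Sat(AG (A[wait2 → wait1 U ¬wait1])).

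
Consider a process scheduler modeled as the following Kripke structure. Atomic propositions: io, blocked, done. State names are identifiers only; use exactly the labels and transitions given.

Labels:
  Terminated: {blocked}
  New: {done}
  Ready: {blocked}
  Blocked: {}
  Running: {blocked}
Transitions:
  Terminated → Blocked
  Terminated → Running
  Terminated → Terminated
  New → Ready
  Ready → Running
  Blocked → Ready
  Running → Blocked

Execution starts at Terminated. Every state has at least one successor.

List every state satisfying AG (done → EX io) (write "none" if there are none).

{Terminated, Ready, Blocked, Running}

States satisfying done → EX io: {Terminated, Ready, Blocked, Running}.
States satisfying AG (done → EX io): {Terminated, Ready, Blocked, Running}.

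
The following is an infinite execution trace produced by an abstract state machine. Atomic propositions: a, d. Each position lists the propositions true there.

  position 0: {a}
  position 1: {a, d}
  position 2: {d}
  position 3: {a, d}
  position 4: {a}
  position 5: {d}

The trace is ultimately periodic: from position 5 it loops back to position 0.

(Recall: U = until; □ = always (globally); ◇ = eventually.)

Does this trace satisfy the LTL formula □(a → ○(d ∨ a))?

Yes

a → ○(d ∨ a) holds at every position 0..5, and those are all positions ever visited, so □(a → ○(d ∨ a)) holds.
Positions where a holds: 0, 1, 3, 4.
Check ○(d ∨ a) at each: 0→ok, 1→ok, 3→ok, 4→ok.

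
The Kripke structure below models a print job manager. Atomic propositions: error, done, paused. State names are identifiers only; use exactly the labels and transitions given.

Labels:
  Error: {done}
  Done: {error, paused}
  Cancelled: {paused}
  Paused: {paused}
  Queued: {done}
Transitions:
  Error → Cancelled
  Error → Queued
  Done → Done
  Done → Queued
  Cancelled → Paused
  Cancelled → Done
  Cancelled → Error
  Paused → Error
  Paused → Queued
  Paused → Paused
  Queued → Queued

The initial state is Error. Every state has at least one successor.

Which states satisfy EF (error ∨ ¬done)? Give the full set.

States satisfying error ∨ ¬done: {Done, Cancelled, Paused}.
States satisfying EF (error ∨ ¬done): {Error, Done, Cancelled, Paused}.

{Error, Done, Cancelled, Paused}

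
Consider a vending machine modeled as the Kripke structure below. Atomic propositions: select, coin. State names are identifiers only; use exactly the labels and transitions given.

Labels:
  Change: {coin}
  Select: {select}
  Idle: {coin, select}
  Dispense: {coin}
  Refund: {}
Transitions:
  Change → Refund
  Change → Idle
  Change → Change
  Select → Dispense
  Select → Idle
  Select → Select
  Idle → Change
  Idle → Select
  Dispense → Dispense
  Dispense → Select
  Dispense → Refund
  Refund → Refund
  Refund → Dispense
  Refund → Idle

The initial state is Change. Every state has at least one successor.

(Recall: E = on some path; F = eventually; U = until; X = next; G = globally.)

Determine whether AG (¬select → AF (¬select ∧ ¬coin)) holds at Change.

States satisfying ¬select → AF (¬select ∧ ¬coin): {Select, Idle, Refund}.
States satisfying AG (¬select → AF (¬select ∧ ¬coin)): ∅.
Change is reachable from Change and violates ¬select → AF (¬select ∧ ¬coin), so AG fails at Change.
Change ∉ Sat(AG (¬select → AF (¬select ∧ ¬coin))).

No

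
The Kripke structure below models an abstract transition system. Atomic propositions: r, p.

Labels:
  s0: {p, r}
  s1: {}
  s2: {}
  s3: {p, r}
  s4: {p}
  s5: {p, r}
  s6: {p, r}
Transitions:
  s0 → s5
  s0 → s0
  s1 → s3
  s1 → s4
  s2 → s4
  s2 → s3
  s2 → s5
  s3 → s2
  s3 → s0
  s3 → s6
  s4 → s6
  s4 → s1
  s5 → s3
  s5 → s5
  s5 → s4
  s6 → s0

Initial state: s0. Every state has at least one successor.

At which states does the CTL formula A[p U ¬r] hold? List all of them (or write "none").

{s1, s2, s4}

States satisfying p: {s0, s3, s4, s5, s6}.
States satisfying ¬r: {s1, s2, s4}.
States satisfying A[p U ¬r]: {s1, s2, s4}.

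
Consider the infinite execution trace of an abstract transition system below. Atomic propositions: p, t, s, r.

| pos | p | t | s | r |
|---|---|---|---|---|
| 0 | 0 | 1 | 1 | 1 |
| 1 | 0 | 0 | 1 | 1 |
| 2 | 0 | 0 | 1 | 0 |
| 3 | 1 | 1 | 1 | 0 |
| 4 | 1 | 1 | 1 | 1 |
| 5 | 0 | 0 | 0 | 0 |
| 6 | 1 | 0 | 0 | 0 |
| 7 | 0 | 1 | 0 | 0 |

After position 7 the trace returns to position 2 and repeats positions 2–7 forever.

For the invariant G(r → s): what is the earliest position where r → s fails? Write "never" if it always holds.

r → s holds at every position 0..7, and those are all the positions the trace ever visits, so the invariant G(r → s) is never violated.

never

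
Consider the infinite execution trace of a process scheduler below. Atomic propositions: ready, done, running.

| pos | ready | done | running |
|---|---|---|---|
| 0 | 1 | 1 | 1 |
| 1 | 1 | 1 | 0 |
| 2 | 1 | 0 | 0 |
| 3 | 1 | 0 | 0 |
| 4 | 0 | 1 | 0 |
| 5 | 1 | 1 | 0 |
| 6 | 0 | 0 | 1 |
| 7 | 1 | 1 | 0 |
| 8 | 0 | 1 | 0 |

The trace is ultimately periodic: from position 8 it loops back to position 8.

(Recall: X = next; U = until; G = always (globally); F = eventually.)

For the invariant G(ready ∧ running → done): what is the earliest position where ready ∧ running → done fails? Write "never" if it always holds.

ready ∧ running → done holds at every position 0..8, and those are all the positions the trace ever visits, so the invariant G(ready ∧ running → done) is never violated.

never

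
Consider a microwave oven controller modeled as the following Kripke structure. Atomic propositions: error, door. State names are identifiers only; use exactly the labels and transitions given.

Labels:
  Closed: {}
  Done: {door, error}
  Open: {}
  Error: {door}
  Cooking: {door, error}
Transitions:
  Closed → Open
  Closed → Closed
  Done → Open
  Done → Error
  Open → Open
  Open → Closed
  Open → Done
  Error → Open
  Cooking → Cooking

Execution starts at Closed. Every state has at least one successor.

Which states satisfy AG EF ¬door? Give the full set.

States satisfying EF ¬door: {Closed, Done, Open, Error}.
States satisfying AG EF ¬door: {Closed, Done, Open, Error}.

{Closed, Done, Open, Error}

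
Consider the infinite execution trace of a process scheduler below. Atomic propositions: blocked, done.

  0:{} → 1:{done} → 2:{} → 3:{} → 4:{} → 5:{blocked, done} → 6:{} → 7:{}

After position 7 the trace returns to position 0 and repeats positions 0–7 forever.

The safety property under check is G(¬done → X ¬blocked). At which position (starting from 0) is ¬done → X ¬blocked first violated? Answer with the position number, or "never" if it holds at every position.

4

Check ¬done → X ¬blocked at each position in order: 0 ✓, 1 ✓, 2 ✓, 3 ✓.
At position 4 the labels are {} and the next position 5 has {blocked, done}, so ¬done → X ¬blocked is false there. This is the first violation.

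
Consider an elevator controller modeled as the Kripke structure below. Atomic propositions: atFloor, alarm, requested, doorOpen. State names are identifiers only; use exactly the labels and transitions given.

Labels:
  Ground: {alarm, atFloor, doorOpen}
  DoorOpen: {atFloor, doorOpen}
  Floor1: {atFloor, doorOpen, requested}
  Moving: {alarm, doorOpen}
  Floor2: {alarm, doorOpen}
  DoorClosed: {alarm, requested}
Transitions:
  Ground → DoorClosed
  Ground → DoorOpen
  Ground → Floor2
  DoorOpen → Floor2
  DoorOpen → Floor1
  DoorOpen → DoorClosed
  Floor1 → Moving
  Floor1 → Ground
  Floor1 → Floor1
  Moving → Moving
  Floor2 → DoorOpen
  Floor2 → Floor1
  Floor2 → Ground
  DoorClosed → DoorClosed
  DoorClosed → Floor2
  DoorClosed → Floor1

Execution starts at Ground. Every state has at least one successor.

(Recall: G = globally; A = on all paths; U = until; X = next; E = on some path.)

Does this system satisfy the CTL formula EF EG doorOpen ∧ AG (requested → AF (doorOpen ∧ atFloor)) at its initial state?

Does not hold

States satisfying EG doorOpen: {Ground, DoorOpen, Floor1, Moving, Floor2}.
States satisfying EF EG doorOpen: {Ground, DoorOpen, Floor1, Moving, Floor2, DoorClosed}.
States satisfying requested → AF (doorOpen ∧ atFloor): {Ground, DoorOpen, Floor1, Moving, Floor2}.
States satisfying AG (requested → AF (doorOpen ∧ atFloor)): {Moving}.
States satisfying EF EG doorOpen ∧ AG (requested → AF (doorOpen ∧ atFloor)): {Moving}.
Ground ∉ Sat(EF EG doorOpen ∧ AG (requested → AF (doorOpen ∧ atFloor))).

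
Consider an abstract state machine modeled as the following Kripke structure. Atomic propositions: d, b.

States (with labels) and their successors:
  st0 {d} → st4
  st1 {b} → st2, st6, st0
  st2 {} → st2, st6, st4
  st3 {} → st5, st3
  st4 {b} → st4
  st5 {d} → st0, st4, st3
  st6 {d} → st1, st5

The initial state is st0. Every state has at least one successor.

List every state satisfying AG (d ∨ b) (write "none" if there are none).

States satisfying d ∨ b: {st0, st1, st4, st5, st6}.
States satisfying AG (d ∨ b): {st0, st4}.

{st0, st4}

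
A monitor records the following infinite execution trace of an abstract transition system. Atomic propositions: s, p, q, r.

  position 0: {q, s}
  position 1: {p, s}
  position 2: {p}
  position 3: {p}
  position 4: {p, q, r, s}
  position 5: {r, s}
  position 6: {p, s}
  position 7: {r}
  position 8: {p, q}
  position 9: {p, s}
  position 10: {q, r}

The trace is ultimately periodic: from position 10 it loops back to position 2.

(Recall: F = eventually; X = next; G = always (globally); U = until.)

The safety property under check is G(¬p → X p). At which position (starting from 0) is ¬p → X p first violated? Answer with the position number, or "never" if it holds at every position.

¬p → X p holds at every position 0..10, and those are all the positions the trace ever visits, so the invariant G(¬p → X p) is never violated.

never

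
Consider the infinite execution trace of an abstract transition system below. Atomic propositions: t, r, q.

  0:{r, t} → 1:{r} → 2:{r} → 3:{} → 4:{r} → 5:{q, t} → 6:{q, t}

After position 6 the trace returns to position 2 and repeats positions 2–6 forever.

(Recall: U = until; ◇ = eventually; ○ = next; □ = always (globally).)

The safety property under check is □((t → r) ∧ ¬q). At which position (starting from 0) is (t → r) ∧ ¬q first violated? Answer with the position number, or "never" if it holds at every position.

5

Check (t → r) ∧ ¬q at each position in order: 0 ✓, 1 ✓, 2 ✓, 3 ✓, 4 ✓.
At position 5 the labels are {q, t}, so (t → r) ∧ ¬q is false there. This is the first violation.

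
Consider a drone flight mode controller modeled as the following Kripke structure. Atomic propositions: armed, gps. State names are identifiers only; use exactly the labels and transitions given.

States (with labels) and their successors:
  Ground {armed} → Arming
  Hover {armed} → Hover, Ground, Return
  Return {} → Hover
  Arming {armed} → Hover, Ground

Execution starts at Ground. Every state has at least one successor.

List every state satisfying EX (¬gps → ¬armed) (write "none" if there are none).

{Hover}

States satisfying ¬gps → ¬armed: {Return}.
States satisfying EX (¬gps → ¬armed): {Hover}.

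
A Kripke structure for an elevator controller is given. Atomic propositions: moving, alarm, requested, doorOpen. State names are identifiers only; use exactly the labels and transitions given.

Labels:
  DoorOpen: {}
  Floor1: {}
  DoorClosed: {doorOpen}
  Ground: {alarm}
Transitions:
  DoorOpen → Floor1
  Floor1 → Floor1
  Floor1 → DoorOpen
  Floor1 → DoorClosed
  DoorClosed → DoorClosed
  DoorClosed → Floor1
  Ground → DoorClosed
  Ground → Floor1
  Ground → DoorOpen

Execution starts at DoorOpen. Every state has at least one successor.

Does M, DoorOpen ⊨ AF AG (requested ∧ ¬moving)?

States satisfying AG (requested ∧ ¬moving): ∅.
States satisfying AF AG (requested ∧ ¬moving): ∅.
There is a path from DoorOpen along which AG (requested ∧ ¬moving) never holds.
DoorOpen ∉ Sat(AF AG (requested ∧ ¬moving)).

Violated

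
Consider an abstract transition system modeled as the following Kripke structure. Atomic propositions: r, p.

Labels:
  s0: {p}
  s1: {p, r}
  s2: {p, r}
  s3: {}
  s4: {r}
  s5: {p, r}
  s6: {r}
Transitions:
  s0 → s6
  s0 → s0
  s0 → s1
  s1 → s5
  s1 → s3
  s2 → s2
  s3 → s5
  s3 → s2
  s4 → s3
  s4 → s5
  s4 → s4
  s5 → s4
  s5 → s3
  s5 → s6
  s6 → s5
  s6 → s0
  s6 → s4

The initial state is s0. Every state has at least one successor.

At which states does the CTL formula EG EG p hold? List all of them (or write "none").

{s0, s2}

States satisfying EG p: {s0, s2}.
States satisfying EG EG p: {s0, s2}.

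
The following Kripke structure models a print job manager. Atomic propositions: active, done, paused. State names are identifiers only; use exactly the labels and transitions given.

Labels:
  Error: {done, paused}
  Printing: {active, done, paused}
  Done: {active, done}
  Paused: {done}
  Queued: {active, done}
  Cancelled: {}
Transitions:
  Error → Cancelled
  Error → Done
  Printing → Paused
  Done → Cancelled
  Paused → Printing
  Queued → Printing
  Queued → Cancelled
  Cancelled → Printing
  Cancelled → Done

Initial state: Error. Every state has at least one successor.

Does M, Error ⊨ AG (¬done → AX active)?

Satisfied

States satisfying ¬done → AX active: {Error, Printing, Done, Paused, Queued, Cancelled}.
States satisfying AG (¬done → AX active): {Error, Printing, Done, Paused, Queued, Cancelled}.
Every state reachable from Error satisfies ¬done → AX active.
Error ∈ Sat(AG (¬done → AX active)).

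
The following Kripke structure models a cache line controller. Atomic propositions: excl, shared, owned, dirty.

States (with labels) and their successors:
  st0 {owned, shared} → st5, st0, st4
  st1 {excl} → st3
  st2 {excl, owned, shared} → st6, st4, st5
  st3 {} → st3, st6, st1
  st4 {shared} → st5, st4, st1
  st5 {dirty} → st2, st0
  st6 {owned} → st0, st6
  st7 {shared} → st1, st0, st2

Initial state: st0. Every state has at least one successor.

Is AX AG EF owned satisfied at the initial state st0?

Holds

States satisfying AG EF owned: {st0, st1, st2, st3, st4, st5, st6, st7}.
States satisfying AX AG EF owned: {st0, st1, st2, st3, st4, st5, st6, st7}.
st0 ∈ Sat(AX AG EF owned).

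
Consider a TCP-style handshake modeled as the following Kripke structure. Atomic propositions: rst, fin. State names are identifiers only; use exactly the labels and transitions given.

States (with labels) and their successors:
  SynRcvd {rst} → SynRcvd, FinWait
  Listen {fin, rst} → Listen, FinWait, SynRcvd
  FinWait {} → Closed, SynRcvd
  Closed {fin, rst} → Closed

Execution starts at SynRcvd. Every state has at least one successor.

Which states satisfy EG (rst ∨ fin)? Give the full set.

States satisfying rst ∨ fin: {SynRcvd, Listen, Closed}.
States satisfying EG (rst ∨ fin): {SynRcvd, Listen, Closed}.

{SynRcvd, Listen, Closed}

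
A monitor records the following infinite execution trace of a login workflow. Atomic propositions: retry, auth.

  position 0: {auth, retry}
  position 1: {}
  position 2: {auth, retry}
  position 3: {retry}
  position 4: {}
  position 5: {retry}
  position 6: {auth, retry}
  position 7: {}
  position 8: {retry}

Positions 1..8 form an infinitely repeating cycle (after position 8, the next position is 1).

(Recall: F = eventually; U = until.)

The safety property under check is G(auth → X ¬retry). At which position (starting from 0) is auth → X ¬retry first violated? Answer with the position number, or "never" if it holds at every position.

2

Check auth → X ¬retry at each position in order: 0 ✓, 1 ✓.
At position 2 the labels are {auth, retry} and the next position 3 has {retry}, so auth → X ¬retry is false there. This is the first violation.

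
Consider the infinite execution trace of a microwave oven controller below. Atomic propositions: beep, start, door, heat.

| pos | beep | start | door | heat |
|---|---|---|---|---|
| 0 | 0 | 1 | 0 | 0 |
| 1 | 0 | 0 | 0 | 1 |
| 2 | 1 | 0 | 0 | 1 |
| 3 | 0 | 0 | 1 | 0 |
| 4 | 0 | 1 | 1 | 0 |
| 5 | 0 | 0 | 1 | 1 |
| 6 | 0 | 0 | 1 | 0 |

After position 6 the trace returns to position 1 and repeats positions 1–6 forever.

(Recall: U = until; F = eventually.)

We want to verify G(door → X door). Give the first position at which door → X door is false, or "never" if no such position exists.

6

Check door → X door at each position in order: 0 ✓, 1 ✓, 2 ✓, 3 ✓, 4 ✓, 5 ✓.
At position 6 the labels are {door} and the next position 1 has {heat}, so door → X door is false there. This is the first violation.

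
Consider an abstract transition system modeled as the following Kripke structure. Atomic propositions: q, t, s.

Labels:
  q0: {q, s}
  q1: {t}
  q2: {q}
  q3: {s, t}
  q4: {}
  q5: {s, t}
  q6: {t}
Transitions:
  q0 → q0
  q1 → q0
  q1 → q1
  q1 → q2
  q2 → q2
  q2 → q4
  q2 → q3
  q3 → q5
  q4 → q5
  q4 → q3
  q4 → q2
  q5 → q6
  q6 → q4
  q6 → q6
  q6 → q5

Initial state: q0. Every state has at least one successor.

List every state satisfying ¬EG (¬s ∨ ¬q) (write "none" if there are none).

{q0}

States satisfying ¬s ∨ ¬q: {q1, q2, q3, q4, q5, q6}.
States satisfying EG (¬s ∨ ¬q): {q1, q2, q3, q4, q5, q6}.
States satisfying ¬EG (¬s ∨ ¬q): {q0}.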